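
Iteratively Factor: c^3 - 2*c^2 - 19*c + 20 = (c - 1)*(c^2 - c - 20) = (c - 5)*(c - 1)*(c + 4)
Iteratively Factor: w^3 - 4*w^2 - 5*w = (w - 5)*(w^2 + w) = w*(w - 5)*(w + 1)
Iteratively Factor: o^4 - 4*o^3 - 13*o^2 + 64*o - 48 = (o - 3)*(o^3 - o^2 - 16*o + 16) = (o - 3)*(o + 4)*(o^2 - 5*o + 4) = (o - 3)*(o - 1)*(o + 4)*(o - 4)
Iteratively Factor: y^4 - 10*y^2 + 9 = (y - 1)*(y^3 + y^2 - 9*y - 9) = (y - 1)*(y + 3)*(y^2 - 2*y - 3) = (y - 3)*(y - 1)*(y + 3)*(y + 1)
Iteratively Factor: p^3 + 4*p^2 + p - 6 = (p + 2)*(p^2 + 2*p - 3) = (p - 1)*(p + 2)*(p + 3)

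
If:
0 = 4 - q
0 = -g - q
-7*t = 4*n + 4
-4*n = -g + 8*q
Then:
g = -4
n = -9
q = 4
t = 32/7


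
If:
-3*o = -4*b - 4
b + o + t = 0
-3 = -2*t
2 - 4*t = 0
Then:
No Solution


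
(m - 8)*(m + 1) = m^2 - 7*m - 8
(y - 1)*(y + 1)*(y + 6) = y^3 + 6*y^2 - y - 6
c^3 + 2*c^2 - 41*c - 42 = (c - 6)*(c + 1)*(c + 7)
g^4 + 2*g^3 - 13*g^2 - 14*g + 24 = (g - 3)*(g - 1)*(g + 2)*(g + 4)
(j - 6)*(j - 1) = j^2 - 7*j + 6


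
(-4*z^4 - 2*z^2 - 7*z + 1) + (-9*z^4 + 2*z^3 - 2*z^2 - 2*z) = -13*z^4 + 2*z^3 - 4*z^2 - 9*z + 1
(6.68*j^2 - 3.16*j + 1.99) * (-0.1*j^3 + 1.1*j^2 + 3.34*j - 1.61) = -0.668*j^5 + 7.664*j^4 + 18.6362*j^3 - 19.1202*j^2 + 11.7342*j - 3.2039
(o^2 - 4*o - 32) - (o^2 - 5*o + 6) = o - 38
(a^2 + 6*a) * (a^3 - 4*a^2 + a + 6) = a^5 + 2*a^4 - 23*a^3 + 12*a^2 + 36*a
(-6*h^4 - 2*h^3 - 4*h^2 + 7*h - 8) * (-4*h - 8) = 24*h^5 + 56*h^4 + 32*h^3 + 4*h^2 - 24*h + 64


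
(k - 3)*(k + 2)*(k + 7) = k^3 + 6*k^2 - 13*k - 42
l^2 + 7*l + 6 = (l + 1)*(l + 6)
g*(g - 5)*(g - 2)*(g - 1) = g^4 - 8*g^3 + 17*g^2 - 10*g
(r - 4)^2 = r^2 - 8*r + 16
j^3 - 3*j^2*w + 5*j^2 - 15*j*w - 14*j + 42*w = (j - 2)*(j + 7)*(j - 3*w)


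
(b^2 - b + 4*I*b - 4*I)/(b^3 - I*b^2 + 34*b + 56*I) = (b - 1)/(b^2 - 5*I*b + 14)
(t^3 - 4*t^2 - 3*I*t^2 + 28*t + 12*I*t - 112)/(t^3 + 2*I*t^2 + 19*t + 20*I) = (t^3 + t^2*(-4 - 3*I) + t*(28 + 12*I) - 112)/(t^3 + 2*I*t^2 + 19*t + 20*I)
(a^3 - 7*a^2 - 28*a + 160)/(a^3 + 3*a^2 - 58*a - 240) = (a - 4)/(a + 6)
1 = 1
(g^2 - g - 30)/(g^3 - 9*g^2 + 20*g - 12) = (g + 5)/(g^2 - 3*g + 2)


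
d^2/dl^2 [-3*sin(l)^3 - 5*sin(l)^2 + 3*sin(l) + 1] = 27*sin(l)^3 + 20*sin(l)^2 - 21*sin(l) - 10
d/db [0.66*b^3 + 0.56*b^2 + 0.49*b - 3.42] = 1.98*b^2 + 1.12*b + 0.49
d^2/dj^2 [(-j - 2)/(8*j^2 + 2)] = 4*(-16*j^2*(j + 2) + (3*j + 2)*(4*j^2 + 1))/(4*j^2 + 1)^3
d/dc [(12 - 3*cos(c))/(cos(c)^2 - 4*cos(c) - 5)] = 3*(sin(c)^2 + 8*cos(c) - 22)*sin(c)/(sin(c)^2 + 4*cos(c) + 4)^2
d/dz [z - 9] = 1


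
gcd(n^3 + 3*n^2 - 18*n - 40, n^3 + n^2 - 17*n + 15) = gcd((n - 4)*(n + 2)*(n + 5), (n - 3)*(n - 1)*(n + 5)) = n + 5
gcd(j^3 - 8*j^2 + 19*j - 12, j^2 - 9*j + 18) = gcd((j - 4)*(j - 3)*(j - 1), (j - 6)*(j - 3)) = j - 3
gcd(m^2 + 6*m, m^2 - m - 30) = 1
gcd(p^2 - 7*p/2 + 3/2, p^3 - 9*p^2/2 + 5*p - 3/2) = p^2 - 7*p/2 + 3/2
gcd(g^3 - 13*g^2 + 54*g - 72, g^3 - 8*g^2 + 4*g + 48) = g^2 - 10*g + 24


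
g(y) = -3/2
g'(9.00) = 0.00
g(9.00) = -1.50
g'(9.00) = 0.00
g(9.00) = -1.50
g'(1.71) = 0.00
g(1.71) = -1.50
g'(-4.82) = 0.00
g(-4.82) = -1.50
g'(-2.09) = 0.00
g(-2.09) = -1.50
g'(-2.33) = 0.00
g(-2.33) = -1.50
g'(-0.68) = 0.00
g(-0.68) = -1.50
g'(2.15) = 0.00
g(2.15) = -1.50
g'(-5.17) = 0.00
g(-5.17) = -1.50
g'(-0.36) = 0.00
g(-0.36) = -1.50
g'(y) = 0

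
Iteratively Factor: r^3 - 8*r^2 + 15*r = (r)*(r^2 - 8*r + 15) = r*(r - 5)*(r - 3)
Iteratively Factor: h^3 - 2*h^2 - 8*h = (h - 4)*(h^2 + 2*h) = (h - 4)*(h + 2)*(h)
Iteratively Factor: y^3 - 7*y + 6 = (y + 3)*(y^2 - 3*y + 2) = (y - 1)*(y + 3)*(y - 2)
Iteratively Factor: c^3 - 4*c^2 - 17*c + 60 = (c - 5)*(c^2 + c - 12) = (c - 5)*(c + 4)*(c - 3)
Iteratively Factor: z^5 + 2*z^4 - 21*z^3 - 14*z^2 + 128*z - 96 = (z + 4)*(z^4 - 2*z^3 - 13*z^2 + 38*z - 24) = (z - 3)*(z + 4)*(z^3 + z^2 - 10*z + 8) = (z - 3)*(z - 1)*(z + 4)*(z^2 + 2*z - 8) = (z - 3)*(z - 2)*(z - 1)*(z + 4)*(z + 4)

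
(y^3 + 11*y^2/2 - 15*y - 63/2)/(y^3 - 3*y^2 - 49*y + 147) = (y + 3/2)/(y - 7)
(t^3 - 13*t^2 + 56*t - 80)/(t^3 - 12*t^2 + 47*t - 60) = (t - 4)/(t - 3)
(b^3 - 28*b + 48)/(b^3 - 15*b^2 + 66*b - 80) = (b^2 + 2*b - 24)/(b^2 - 13*b + 40)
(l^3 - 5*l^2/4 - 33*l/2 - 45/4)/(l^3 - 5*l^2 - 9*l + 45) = (l + 3/4)/(l - 3)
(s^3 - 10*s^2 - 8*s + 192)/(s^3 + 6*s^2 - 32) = (s^2 - 14*s + 48)/(s^2 + 2*s - 8)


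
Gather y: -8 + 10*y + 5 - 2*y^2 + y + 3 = -2*y^2 + 11*y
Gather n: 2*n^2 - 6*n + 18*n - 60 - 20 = 2*n^2 + 12*n - 80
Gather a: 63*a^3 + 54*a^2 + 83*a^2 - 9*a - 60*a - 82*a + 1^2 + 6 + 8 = 63*a^3 + 137*a^2 - 151*a + 15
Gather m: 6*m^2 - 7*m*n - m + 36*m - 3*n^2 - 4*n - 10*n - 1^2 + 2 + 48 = 6*m^2 + m*(35 - 7*n) - 3*n^2 - 14*n + 49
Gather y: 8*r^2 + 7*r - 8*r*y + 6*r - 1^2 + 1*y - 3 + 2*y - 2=8*r^2 + 13*r + y*(3 - 8*r) - 6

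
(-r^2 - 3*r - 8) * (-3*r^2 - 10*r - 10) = 3*r^4 + 19*r^3 + 64*r^2 + 110*r + 80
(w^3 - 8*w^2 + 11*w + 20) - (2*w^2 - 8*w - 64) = w^3 - 10*w^2 + 19*w + 84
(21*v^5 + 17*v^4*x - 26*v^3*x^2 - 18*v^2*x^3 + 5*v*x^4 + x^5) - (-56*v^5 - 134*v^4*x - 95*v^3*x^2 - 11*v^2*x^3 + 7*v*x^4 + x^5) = 77*v^5 + 151*v^4*x + 69*v^3*x^2 - 7*v^2*x^3 - 2*v*x^4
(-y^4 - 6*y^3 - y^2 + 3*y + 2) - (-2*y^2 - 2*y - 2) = -y^4 - 6*y^3 + y^2 + 5*y + 4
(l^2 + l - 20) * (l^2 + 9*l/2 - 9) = l^4 + 11*l^3/2 - 49*l^2/2 - 99*l + 180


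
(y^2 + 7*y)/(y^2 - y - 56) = y/(y - 8)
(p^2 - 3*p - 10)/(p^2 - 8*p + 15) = (p + 2)/(p - 3)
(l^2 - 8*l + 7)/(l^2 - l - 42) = (l - 1)/(l + 6)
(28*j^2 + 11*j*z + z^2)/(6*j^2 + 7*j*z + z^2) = (28*j^2 + 11*j*z + z^2)/(6*j^2 + 7*j*z + z^2)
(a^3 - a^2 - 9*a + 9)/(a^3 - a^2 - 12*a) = (a^2 - 4*a + 3)/(a*(a - 4))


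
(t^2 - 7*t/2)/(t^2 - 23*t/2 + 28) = t/(t - 8)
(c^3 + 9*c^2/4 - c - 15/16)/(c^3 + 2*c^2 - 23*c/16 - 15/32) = 2*(2*c + 1)/(4*c + 1)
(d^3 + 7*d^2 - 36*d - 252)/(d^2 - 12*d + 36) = (d^2 + 13*d + 42)/(d - 6)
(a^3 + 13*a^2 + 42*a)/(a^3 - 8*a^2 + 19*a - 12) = a*(a^2 + 13*a + 42)/(a^3 - 8*a^2 + 19*a - 12)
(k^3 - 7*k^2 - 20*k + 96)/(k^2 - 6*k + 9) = (k^2 - 4*k - 32)/(k - 3)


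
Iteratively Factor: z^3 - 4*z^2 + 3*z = (z - 1)*(z^2 - 3*z) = z*(z - 1)*(z - 3)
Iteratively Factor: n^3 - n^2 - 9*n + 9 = (n + 3)*(n^2 - 4*n + 3) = (n - 3)*(n + 3)*(n - 1)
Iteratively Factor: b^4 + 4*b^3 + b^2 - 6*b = (b + 2)*(b^3 + 2*b^2 - 3*b) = (b + 2)*(b + 3)*(b^2 - b) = b*(b + 2)*(b + 3)*(b - 1)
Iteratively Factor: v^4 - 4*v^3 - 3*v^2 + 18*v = (v - 3)*(v^3 - v^2 - 6*v) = (v - 3)^2*(v^2 + 2*v) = v*(v - 3)^2*(v + 2)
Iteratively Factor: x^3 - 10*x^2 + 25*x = (x)*(x^2 - 10*x + 25) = x*(x - 5)*(x - 5)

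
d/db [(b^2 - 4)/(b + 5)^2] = 10*b/(b + 5)^3 + 8/(b + 5)^3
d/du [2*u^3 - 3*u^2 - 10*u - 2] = 6*u^2 - 6*u - 10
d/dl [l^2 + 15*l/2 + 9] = 2*l + 15/2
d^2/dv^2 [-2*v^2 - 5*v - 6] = -4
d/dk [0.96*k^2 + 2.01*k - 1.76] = 1.92*k + 2.01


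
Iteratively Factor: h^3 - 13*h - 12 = (h + 1)*(h^2 - h - 12) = (h + 1)*(h + 3)*(h - 4)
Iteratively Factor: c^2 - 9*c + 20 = (c - 5)*(c - 4)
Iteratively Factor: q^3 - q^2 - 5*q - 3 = (q + 1)*(q^2 - 2*q - 3) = (q - 3)*(q + 1)*(q + 1)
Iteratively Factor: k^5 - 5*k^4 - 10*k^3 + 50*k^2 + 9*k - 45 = (k + 1)*(k^4 - 6*k^3 - 4*k^2 + 54*k - 45) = (k + 1)*(k + 3)*(k^3 - 9*k^2 + 23*k - 15) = (k - 5)*(k + 1)*(k + 3)*(k^2 - 4*k + 3) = (k - 5)*(k - 1)*(k + 1)*(k + 3)*(k - 3)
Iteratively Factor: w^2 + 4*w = (w)*(w + 4)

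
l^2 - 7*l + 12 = (l - 4)*(l - 3)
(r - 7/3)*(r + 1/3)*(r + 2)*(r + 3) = r^4 + 3*r^3 - 43*r^2/9 - 143*r/9 - 14/3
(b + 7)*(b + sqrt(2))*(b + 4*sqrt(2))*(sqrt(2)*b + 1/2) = sqrt(2)*b^4 + 7*sqrt(2)*b^3 + 21*b^3/2 + 21*sqrt(2)*b^2/2 + 147*b^2/2 + 4*b + 147*sqrt(2)*b/2 + 28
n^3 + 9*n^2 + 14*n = n*(n + 2)*(n + 7)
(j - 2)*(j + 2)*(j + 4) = j^3 + 4*j^2 - 4*j - 16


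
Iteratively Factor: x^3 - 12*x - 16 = (x - 4)*(x^2 + 4*x + 4) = (x - 4)*(x + 2)*(x + 2)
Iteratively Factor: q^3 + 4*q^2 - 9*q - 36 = (q + 3)*(q^2 + q - 12) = (q + 3)*(q + 4)*(q - 3)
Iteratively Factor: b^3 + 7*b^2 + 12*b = (b + 3)*(b^2 + 4*b) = (b + 3)*(b + 4)*(b)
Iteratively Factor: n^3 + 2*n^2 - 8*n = (n + 4)*(n^2 - 2*n) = n*(n + 4)*(n - 2)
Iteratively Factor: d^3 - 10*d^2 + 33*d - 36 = (d - 3)*(d^2 - 7*d + 12) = (d - 3)^2*(d - 4)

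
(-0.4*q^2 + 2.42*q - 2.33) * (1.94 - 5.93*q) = 2.372*q^3 - 15.1266*q^2 + 18.5117*q - 4.5202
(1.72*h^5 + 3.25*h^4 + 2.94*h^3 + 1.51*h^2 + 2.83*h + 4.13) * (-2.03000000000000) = -3.4916*h^5 - 6.5975*h^4 - 5.9682*h^3 - 3.0653*h^2 - 5.7449*h - 8.3839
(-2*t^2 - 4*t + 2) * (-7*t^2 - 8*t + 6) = 14*t^4 + 44*t^3 + 6*t^2 - 40*t + 12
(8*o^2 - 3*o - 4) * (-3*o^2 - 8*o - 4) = -24*o^4 - 55*o^3 + 4*o^2 + 44*o + 16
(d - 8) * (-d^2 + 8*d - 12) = -d^3 + 16*d^2 - 76*d + 96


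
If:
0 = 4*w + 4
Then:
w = -1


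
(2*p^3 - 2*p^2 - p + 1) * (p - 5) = 2*p^4 - 12*p^3 + 9*p^2 + 6*p - 5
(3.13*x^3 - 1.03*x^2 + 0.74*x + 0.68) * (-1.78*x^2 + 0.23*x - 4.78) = -5.5714*x^5 + 2.5533*x^4 - 16.5155*x^3 + 3.8832*x^2 - 3.3808*x - 3.2504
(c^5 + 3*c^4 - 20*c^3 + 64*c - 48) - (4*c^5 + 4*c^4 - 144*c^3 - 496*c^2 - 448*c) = -3*c^5 - c^4 + 124*c^3 + 496*c^2 + 512*c - 48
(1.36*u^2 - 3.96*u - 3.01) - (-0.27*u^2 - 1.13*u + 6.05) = 1.63*u^2 - 2.83*u - 9.06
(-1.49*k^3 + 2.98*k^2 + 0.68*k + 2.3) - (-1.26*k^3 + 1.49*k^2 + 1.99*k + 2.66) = -0.23*k^3 + 1.49*k^2 - 1.31*k - 0.36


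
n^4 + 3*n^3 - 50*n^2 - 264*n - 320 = (n - 8)*(n + 2)*(n + 4)*(n + 5)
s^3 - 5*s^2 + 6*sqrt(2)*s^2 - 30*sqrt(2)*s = s*(s - 5)*(s + 6*sqrt(2))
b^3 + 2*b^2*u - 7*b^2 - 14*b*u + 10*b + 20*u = (b - 5)*(b - 2)*(b + 2*u)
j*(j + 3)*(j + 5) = j^3 + 8*j^2 + 15*j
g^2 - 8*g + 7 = (g - 7)*(g - 1)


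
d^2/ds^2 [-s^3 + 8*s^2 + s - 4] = 16 - 6*s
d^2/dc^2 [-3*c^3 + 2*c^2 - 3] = 4 - 18*c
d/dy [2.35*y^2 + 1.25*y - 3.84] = 4.7*y + 1.25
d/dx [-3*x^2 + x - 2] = 1 - 6*x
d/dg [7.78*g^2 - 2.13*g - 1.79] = 15.56*g - 2.13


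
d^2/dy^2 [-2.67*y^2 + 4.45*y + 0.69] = -5.34000000000000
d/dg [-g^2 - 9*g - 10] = -2*g - 9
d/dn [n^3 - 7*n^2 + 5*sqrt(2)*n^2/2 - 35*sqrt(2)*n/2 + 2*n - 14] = 3*n^2 - 14*n + 5*sqrt(2)*n - 35*sqrt(2)/2 + 2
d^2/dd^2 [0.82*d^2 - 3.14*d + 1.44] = 1.64000000000000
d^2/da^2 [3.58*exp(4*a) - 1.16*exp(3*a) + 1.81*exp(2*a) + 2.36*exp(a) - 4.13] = (57.28*exp(3*a) - 10.44*exp(2*a) + 7.24*exp(a) + 2.36)*exp(a)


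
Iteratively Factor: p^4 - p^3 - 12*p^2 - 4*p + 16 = (p + 2)*(p^3 - 3*p^2 - 6*p + 8) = (p + 2)^2*(p^2 - 5*p + 4) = (p - 1)*(p + 2)^2*(p - 4)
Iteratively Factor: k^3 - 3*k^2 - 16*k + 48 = (k - 4)*(k^2 + k - 12) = (k - 4)*(k - 3)*(k + 4)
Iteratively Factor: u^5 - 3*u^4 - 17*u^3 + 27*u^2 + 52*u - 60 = (u - 1)*(u^4 - 2*u^3 - 19*u^2 + 8*u + 60) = (u - 1)*(u + 3)*(u^3 - 5*u^2 - 4*u + 20) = (u - 2)*(u - 1)*(u + 3)*(u^2 - 3*u - 10) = (u - 5)*(u - 2)*(u - 1)*(u + 3)*(u + 2)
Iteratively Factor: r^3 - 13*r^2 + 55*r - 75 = (r - 5)*(r^2 - 8*r + 15) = (r - 5)*(r - 3)*(r - 5)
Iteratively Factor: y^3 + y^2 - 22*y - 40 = (y + 2)*(y^2 - y - 20) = (y + 2)*(y + 4)*(y - 5)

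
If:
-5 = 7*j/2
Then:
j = -10/7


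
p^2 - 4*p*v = p*(p - 4*v)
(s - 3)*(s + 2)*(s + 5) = s^3 + 4*s^2 - 11*s - 30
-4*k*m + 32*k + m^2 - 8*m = (-4*k + m)*(m - 8)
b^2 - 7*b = b*(b - 7)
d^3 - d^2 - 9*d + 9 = (d - 3)*(d - 1)*(d + 3)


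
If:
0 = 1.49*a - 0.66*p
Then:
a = 0.442953020134228*p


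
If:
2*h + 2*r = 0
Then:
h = -r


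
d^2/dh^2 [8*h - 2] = 0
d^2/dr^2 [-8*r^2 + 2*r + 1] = -16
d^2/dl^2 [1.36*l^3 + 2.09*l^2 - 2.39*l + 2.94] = 8.16*l + 4.18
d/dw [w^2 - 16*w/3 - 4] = 2*w - 16/3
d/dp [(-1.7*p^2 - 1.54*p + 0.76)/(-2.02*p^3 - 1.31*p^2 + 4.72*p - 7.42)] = (-3.434*p^4 - 6.2216*p^3 - 5.4358*p^2 + 27.2192*p + 7.8396)/(4.0804*p^6 + 5.2924*p^5 - 17.3527*p^4 + 17.6104*p^3 + 41.7188*p^2 - 70.0448*p + 55.0564)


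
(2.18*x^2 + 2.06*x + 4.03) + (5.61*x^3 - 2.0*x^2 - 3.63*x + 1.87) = 5.61*x^3 + 0.18*x^2 - 1.57*x + 5.9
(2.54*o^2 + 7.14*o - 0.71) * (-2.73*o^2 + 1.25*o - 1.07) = -6.9342*o^4 - 16.3172*o^3 + 8.1455*o^2 - 8.5273*o + 0.7597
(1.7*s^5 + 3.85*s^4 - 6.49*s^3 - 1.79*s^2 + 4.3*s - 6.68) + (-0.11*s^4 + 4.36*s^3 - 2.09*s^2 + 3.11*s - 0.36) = 1.7*s^5 + 3.74*s^4 - 2.13*s^3 - 3.88*s^2 + 7.41*s - 7.04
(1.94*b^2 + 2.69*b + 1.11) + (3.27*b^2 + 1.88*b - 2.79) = 5.21*b^2 + 4.57*b - 1.68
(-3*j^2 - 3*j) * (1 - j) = 3*j^3 - 3*j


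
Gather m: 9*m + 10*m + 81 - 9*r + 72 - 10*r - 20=19*m - 19*r + 133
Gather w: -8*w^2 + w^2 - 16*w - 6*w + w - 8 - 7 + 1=-7*w^2 - 21*w - 14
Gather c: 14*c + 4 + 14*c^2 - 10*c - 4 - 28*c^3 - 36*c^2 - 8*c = -28*c^3 - 22*c^2 - 4*c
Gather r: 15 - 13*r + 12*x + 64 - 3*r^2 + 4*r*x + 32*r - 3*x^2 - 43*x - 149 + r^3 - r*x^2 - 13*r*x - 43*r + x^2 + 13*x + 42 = r^3 - 3*r^2 + r*(-x^2 - 9*x - 24) - 2*x^2 - 18*x - 28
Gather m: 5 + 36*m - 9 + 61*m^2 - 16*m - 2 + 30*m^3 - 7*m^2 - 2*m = 30*m^3 + 54*m^2 + 18*m - 6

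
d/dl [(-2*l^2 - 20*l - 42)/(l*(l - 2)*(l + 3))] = 2*(l^2 + 14*l - 14)/(l^2*(l^2 - 4*l + 4))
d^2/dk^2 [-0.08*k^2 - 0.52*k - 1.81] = -0.160000000000000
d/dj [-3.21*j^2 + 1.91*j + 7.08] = 1.91 - 6.42*j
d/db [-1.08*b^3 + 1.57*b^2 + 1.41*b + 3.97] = -3.24*b^2 + 3.14*b + 1.41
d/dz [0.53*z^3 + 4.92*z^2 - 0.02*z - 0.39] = 1.59*z^2 + 9.84*z - 0.02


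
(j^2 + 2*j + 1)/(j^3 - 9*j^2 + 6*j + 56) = (j^2 + 2*j + 1)/(j^3 - 9*j^2 + 6*j + 56)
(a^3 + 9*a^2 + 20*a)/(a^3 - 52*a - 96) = a*(a^2 + 9*a + 20)/(a^3 - 52*a - 96)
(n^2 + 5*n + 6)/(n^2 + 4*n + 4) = (n + 3)/(n + 2)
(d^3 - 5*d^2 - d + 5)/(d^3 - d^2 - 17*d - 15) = (d - 1)/(d + 3)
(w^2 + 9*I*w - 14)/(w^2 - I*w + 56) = (w + 2*I)/(w - 8*I)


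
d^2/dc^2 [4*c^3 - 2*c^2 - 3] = 24*c - 4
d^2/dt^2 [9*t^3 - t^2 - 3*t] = 54*t - 2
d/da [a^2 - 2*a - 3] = 2*a - 2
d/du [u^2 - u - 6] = 2*u - 1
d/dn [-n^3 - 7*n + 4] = -3*n^2 - 7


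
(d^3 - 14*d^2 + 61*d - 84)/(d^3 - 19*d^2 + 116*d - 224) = (d - 3)/(d - 8)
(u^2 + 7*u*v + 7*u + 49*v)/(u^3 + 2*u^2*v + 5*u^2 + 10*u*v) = (u^2 + 7*u*v + 7*u + 49*v)/(u*(u^2 + 2*u*v + 5*u + 10*v))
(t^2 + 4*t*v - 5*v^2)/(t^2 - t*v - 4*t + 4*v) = (t + 5*v)/(t - 4)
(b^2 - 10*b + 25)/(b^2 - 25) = (b - 5)/(b + 5)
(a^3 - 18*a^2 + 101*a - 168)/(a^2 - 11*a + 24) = a - 7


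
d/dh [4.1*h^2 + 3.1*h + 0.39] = 8.2*h + 3.1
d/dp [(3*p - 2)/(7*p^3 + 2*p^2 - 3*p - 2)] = 2*(-21*p^3 + 18*p^2 + 4*p - 6)/(49*p^6 + 28*p^5 - 38*p^4 - 40*p^3 + p^2 + 12*p + 4)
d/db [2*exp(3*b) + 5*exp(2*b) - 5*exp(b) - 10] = (6*exp(2*b) + 10*exp(b) - 5)*exp(b)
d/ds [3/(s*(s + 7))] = 3*(-2*s - 7)/(s^2*(s^2 + 14*s + 49))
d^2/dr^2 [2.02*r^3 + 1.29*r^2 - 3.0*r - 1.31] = 12.12*r + 2.58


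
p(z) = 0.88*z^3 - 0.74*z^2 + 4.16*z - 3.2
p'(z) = 2.64*z^2 - 1.48*z + 4.16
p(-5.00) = -152.50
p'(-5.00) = 77.56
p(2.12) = 10.68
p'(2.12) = 12.89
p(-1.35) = -12.33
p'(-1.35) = 10.97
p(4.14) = 63.78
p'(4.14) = 43.28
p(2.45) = 15.49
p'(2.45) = 16.38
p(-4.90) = -144.88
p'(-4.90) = 74.80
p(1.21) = 2.31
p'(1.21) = 6.23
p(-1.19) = -10.68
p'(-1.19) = 9.66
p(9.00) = 615.82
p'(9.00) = 204.68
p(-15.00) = -3202.10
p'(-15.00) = 620.36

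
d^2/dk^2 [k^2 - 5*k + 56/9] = 2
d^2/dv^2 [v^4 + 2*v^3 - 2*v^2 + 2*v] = 12*v^2 + 12*v - 4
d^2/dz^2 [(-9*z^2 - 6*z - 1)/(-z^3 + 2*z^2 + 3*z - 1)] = 2*(9*z^6 + 18*z^5 + 51*z^4 - 91*z^3 + 21*z^2 + 51*z + 38)/(z^9 - 6*z^8 + 3*z^7 + 31*z^6 - 21*z^5 - 60*z^4 + 12*z^3 + 21*z^2 - 9*z + 1)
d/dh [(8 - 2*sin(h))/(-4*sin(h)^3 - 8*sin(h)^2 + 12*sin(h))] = (-sin(h)^3 + 5*sin(h)^2 + 8*sin(h) - 6)*cos(h)/((sin(h) - 1)^2*(sin(h) + 3)^2*sin(h)^2)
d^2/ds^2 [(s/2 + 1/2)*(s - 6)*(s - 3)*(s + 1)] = 6*s^2 - 21*s + 1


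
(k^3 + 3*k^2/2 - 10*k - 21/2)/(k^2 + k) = k + 1/2 - 21/(2*k)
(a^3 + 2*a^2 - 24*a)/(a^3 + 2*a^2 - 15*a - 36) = a*(a + 6)/(a^2 + 6*a + 9)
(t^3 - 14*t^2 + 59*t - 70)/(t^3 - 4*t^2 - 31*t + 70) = (t - 5)/(t + 5)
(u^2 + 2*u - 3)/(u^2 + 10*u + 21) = (u - 1)/(u + 7)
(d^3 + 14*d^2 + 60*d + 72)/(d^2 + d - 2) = (d^2 + 12*d + 36)/(d - 1)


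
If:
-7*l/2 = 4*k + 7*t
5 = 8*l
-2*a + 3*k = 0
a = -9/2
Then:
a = -9/2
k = -3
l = 5/8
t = 157/112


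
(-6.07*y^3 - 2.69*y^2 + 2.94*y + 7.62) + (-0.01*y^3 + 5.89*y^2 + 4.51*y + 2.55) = -6.08*y^3 + 3.2*y^2 + 7.45*y + 10.17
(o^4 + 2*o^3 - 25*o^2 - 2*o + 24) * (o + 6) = o^5 + 8*o^4 - 13*o^3 - 152*o^2 + 12*o + 144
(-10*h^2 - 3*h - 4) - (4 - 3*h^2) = -7*h^2 - 3*h - 8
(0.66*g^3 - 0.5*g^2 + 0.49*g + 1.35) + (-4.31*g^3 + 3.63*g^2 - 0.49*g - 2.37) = -3.65*g^3 + 3.13*g^2 - 1.02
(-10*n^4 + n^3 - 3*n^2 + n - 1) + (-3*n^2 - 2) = -10*n^4 + n^3 - 6*n^2 + n - 3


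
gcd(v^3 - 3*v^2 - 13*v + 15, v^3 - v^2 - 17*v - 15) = v^2 - 2*v - 15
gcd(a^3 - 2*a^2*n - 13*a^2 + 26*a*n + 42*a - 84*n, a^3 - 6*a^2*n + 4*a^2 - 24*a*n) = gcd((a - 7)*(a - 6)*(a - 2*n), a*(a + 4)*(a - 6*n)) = 1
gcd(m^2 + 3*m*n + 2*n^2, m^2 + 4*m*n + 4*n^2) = m + 2*n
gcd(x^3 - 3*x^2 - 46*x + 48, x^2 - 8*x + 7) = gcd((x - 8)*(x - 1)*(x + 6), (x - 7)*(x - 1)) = x - 1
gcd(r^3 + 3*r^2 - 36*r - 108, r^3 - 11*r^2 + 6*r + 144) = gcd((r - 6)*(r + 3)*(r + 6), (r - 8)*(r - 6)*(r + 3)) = r^2 - 3*r - 18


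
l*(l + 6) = l^2 + 6*l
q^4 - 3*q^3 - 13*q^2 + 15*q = q*(q - 5)*(q - 1)*(q + 3)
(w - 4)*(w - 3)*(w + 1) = w^3 - 6*w^2 + 5*w + 12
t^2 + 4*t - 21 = (t - 3)*(t + 7)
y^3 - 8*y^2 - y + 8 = (y - 8)*(y - 1)*(y + 1)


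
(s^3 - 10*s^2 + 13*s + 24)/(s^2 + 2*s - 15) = (s^2 - 7*s - 8)/(s + 5)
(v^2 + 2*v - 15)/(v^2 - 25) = (v - 3)/(v - 5)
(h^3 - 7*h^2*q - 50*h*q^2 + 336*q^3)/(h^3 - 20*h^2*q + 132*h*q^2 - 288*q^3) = (-h - 7*q)/(-h + 6*q)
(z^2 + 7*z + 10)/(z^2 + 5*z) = (z + 2)/z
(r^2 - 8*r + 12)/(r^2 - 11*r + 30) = (r - 2)/(r - 5)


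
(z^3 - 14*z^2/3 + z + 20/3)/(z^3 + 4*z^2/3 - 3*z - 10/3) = (z - 4)/(z + 2)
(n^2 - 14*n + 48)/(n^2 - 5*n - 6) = (n - 8)/(n + 1)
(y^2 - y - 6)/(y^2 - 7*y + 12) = (y + 2)/(y - 4)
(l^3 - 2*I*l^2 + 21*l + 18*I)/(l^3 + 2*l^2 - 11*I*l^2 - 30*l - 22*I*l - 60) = (l^2 + 4*I*l - 3)/(l^2 + l*(2 - 5*I) - 10*I)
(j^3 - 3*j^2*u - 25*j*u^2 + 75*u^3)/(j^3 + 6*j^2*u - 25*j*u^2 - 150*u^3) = (j - 3*u)/(j + 6*u)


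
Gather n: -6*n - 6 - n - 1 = -7*n - 7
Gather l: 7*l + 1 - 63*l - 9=-56*l - 8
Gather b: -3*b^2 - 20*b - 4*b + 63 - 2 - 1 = -3*b^2 - 24*b + 60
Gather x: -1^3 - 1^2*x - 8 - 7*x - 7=-8*x - 16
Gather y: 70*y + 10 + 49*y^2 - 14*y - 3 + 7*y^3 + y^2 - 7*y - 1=7*y^3 + 50*y^2 + 49*y + 6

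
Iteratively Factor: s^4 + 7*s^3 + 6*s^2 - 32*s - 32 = (s - 2)*(s^3 + 9*s^2 + 24*s + 16) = (s - 2)*(s + 4)*(s^2 + 5*s + 4) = (s - 2)*(s + 4)^2*(s + 1)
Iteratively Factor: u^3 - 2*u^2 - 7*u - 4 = (u + 1)*(u^2 - 3*u - 4) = (u + 1)^2*(u - 4)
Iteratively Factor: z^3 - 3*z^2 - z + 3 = (z - 1)*(z^2 - 2*z - 3) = (z - 3)*(z - 1)*(z + 1)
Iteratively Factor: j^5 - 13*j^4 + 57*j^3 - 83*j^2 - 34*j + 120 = (j - 3)*(j^4 - 10*j^3 + 27*j^2 - 2*j - 40) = (j - 3)*(j - 2)*(j^3 - 8*j^2 + 11*j + 20) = (j - 5)*(j - 3)*(j - 2)*(j^2 - 3*j - 4) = (j - 5)*(j - 3)*(j - 2)*(j + 1)*(j - 4)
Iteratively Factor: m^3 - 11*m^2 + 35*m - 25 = (m - 1)*(m^2 - 10*m + 25) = (m - 5)*(m - 1)*(m - 5)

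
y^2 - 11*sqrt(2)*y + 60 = (y - 6*sqrt(2))*(y - 5*sqrt(2))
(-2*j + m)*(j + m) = -2*j^2 - j*m + m^2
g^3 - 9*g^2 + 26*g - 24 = (g - 4)*(g - 3)*(g - 2)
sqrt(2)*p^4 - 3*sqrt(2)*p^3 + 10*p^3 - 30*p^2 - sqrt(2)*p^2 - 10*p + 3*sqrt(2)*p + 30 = (p - 3)*(p - 1)*(p + 5*sqrt(2))*(sqrt(2)*p + sqrt(2))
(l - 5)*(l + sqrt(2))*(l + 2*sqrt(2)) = l^3 - 5*l^2 + 3*sqrt(2)*l^2 - 15*sqrt(2)*l + 4*l - 20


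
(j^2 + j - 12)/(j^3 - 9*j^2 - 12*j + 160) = (j - 3)/(j^2 - 13*j + 40)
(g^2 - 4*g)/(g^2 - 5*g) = (g - 4)/(g - 5)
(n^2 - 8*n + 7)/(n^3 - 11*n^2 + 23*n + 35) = (n - 1)/(n^2 - 4*n - 5)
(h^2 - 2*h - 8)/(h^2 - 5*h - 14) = (h - 4)/(h - 7)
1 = 1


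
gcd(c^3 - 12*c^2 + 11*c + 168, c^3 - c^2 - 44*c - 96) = c^2 - 5*c - 24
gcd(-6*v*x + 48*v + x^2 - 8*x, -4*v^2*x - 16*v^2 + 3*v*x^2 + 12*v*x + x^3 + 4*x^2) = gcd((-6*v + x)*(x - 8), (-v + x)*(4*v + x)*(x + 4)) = 1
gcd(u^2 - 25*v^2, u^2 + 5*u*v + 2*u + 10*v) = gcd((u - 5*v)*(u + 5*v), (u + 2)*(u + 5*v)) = u + 5*v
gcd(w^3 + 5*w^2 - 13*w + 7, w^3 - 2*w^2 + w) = w^2 - 2*w + 1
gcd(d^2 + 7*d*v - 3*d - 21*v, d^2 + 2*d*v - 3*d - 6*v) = d - 3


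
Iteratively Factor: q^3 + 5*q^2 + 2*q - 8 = (q + 4)*(q^2 + q - 2) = (q - 1)*(q + 4)*(q + 2)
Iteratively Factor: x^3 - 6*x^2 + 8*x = (x - 4)*(x^2 - 2*x) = (x - 4)*(x - 2)*(x)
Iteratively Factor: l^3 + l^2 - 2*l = (l + 2)*(l^2 - l) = l*(l + 2)*(l - 1)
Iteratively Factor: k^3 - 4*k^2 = (k)*(k^2 - 4*k) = k^2*(k - 4)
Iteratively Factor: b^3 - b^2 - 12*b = (b - 4)*(b^2 + 3*b) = (b - 4)*(b + 3)*(b)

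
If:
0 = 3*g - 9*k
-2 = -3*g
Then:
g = 2/3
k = 2/9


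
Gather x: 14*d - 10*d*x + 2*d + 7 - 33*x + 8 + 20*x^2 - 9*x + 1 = 16*d + 20*x^2 + x*(-10*d - 42) + 16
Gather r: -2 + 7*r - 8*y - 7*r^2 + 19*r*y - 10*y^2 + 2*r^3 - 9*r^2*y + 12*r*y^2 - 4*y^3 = 2*r^3 + r^2*(-9*y - 7) + r*(12*y^2 + 19*y + 7) - 4*y^3 - 10*y^2 - 8*y - 2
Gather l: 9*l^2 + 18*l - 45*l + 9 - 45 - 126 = 9*l^2 - 27*l - 162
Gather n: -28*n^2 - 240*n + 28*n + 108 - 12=-28*n^2 - 212*n + 96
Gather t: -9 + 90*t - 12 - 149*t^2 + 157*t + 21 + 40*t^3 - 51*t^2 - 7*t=40*t^3 - 200*t^2 + 240*t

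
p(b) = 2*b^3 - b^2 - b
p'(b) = 6*b^2 - 2*b - 1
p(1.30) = 1.40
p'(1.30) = 6.54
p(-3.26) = -76.66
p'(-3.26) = 69.29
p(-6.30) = -533.48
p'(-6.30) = 249.74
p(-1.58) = -8.81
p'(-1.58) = 17.14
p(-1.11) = -2.86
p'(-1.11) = 8.61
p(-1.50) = -7.50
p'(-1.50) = 15.50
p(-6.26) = -523.56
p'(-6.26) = 246.65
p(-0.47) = 0.04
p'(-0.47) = 1.27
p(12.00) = 3300.00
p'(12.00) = 839.00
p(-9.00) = -1530.00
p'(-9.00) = 503.00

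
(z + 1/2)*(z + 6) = z^2 + 13*z/2 + 3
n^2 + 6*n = n*(n + 6)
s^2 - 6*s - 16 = (s - 8)*(s + 2)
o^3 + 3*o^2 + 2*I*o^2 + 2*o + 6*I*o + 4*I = (o + 1)*(o + 2)*(o + 2*I)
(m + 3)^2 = m^2 + 6*m + 9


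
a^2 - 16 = (a - 4)*(a + 4)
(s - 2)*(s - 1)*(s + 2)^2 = s^4 + s^3 - 6*s^2 - 4*s + 8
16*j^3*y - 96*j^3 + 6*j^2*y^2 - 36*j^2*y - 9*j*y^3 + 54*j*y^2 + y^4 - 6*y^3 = (-8*j + y)*(-2*j + y)*(j + y)*(y - 6)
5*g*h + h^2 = h*(5*g + h)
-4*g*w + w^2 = w*(-4*g + w)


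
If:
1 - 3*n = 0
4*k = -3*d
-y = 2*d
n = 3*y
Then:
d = -1/18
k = 1/24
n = 1/3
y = 1/9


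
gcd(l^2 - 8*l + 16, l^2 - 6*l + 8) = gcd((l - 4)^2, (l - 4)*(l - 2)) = l - 4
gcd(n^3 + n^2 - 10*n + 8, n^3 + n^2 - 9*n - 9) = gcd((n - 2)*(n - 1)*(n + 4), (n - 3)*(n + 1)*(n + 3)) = 1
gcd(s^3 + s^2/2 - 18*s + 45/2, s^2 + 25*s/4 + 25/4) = s + 5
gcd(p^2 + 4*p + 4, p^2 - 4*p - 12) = p + 2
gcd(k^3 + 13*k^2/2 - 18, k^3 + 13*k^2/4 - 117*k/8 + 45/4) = k^2 + 9*k/2 - 9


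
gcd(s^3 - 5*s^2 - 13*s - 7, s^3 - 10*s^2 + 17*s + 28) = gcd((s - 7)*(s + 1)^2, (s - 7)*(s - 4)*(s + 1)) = s^2 - 6*s - 7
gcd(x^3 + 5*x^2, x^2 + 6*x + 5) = x + 5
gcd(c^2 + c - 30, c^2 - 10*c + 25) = c - 5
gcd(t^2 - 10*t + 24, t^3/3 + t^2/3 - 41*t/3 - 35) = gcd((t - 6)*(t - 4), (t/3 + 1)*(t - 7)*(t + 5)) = 1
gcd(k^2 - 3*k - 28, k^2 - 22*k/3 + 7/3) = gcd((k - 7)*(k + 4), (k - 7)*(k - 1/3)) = k - 7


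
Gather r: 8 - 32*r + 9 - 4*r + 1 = 18 - 36*r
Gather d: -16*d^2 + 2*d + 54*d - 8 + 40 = -16*d^2 + 56*d + 32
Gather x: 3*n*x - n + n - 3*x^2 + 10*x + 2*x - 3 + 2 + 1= -3*x^2 + x*(3*n + 12)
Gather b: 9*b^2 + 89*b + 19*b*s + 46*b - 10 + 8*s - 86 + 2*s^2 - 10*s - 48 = 9*b^2 + b*(19*s + 135) + 2*s^2 - 2*s - 144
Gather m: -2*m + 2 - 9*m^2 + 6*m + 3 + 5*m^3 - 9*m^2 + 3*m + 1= 5*m^3 - 18*m^2 + 7*m + 6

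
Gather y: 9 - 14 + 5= 0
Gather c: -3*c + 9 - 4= 5 - 3*c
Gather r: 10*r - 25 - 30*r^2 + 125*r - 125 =-30*r^2 + 135*r - 150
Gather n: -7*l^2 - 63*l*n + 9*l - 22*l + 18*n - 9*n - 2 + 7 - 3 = -7*l^2 - 13*l + n*(9 - 63*l) + 2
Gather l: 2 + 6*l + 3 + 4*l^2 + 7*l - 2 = 4*l^2 + 13*l + 3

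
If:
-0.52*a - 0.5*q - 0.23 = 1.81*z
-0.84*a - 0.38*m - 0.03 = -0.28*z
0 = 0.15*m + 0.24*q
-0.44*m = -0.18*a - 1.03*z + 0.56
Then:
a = 1.04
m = -3.10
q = 1.94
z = -0.96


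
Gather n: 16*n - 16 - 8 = 16*n - 24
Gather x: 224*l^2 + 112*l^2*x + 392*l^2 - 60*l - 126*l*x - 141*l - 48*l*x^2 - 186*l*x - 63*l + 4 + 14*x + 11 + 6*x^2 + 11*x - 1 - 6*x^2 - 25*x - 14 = 616*l^2 - 48*l*x^2 - 264*l + x*(112*l^2 - 312*l)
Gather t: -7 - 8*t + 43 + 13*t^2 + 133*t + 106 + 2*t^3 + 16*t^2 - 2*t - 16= 2*t^3 + 29*t^2 + 123*t + 126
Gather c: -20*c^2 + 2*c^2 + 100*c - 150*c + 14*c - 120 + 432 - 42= -18*c^2 - 36*c + 270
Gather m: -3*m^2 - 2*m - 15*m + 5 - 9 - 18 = -3*m^2 - 17*m - 22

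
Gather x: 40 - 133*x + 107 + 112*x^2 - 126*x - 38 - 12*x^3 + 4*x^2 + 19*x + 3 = -12*x^3 + 116*x^2 - 240*x + 112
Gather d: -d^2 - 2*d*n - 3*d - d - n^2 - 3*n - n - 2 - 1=-d^2 + d*(-2*n - 4) - n^2 - 4*n - 3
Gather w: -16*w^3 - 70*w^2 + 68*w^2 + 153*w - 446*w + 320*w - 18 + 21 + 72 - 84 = -16*w^3 - 2*w^2 + 27*w - 9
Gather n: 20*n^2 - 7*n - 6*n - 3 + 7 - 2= 20*n^2 - 13*n + 2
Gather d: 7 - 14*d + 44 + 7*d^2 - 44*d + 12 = 7*d^2 - 58*d + 63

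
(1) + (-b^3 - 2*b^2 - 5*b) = -b^3 - 2*b^2 - 5*b + 1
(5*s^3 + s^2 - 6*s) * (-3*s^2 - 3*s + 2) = -15*s^5 - 18*s^4 + 25*s^3 + 20*s^2 - 12*s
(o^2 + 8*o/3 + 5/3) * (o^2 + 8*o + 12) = o^4 + 32*o^3/3 + 35*o^2 + 136*o/3 + 20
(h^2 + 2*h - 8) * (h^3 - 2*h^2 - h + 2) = h^5 - 13*h^3 + 16*h^2 + 12*h - 16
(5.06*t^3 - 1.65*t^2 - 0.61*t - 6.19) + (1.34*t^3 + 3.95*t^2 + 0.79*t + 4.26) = 6.4*t^3 + 2.3*t^2 + 0.18*t - 1.93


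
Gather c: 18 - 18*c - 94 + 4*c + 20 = -14*c - 56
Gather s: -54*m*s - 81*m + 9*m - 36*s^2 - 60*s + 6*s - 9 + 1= -72*m - 36*s^2 + s*(-54*m - 54) - 8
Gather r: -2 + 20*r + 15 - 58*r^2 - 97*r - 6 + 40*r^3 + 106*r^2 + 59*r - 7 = 40*r^3 + 48*r^2 - 18*r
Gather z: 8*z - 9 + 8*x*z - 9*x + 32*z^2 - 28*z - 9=-9*x + 32*z^2 + z*(8*x - 20) - 18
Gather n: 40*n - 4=40*n - 4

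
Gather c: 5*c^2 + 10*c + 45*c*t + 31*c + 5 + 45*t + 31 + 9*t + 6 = 5*c^2 + c*(45*t + 41) + 54*t + 42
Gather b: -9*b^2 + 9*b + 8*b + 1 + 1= -9*b^2 + 17*b + 2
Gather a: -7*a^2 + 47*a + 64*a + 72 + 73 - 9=-7*a^2 + 111*a + 136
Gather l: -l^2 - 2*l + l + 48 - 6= -l^2 - l + 42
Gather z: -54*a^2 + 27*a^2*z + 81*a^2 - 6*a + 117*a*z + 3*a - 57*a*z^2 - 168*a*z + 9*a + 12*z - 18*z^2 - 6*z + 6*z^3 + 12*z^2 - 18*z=27*a^2 + 6*a + 6*z^3 + z^2*(-57*a - 6) + z*(27*a^2 - 51*a - 12)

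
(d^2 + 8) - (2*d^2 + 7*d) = -d^2 - 7*d + 8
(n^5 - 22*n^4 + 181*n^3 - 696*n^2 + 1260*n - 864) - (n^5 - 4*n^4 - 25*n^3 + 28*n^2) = -18*n^4 + 206*n^3 - 724*n^2 + 1260*n - 864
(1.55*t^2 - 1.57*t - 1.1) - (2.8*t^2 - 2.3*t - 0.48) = -1.25*t^2 + 0.73*t - 0.62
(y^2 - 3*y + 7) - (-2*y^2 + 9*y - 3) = 3*y^2 - 12*y + 10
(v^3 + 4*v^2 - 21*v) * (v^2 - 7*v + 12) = v^5 - 3*v^4 - 37*v^3 + 195*v^2 - 252*v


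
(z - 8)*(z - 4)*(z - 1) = z^3 - 13*z^2 + 44*z - 32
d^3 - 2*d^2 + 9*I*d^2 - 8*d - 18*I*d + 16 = (d - 2)*(d + I)*(d + 8*I)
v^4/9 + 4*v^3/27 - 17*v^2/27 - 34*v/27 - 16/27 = (v/3 + 1/3)^2*(v - 8/3)*(v + 2)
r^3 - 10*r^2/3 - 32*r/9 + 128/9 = (r - 8/3)^2*(r + 2)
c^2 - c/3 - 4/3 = (c - 4/3)*(c + 1)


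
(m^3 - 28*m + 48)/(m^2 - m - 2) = (m^2 + 2*m - 24)/(m + 1)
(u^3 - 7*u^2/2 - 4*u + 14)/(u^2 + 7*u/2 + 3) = (2*u^2 - 11*u + 14)/(2*u + 3)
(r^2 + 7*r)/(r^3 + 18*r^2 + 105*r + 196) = r/(r^2 + 11*r + 28)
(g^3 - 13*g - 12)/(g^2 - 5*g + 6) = (g^3 - 13*g - 12)/(g^2 - 5*g + 6)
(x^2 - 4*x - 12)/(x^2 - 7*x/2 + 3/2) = 2*(x^2 - 4*x - 12)/(2*x^2 - 7*x + 3)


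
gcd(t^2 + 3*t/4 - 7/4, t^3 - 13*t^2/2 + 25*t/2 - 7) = t - 1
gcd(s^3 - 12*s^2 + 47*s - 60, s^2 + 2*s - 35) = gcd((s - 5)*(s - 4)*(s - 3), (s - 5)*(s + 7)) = s - 5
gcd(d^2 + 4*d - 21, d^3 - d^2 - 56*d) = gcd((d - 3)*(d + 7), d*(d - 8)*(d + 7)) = d + 7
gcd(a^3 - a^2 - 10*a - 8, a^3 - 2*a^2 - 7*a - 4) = a^2 - 3*a - 4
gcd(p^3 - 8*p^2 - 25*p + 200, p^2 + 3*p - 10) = p + 5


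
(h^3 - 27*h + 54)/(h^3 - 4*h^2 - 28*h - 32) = (-h^3 + 27*h - 54)/(-h^3 + 4*h^2 + 28*h + 32)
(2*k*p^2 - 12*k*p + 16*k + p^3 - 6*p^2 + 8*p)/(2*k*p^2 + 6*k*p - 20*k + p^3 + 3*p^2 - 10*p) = (p - 4)/(p + 5)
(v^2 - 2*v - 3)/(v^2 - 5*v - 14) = (-v^2 + 2*v + 3)/(-v^2 + 5*v + 14)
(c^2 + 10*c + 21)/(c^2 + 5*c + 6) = (c + 7)/(c + 2)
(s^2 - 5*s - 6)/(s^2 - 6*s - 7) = (s - 6)/(s - 7)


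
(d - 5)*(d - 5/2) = d^2 - 15*d/2 + 25/2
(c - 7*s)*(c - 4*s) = c^2 - 11*c*s + 28*s^2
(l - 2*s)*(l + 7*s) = l^2 + 5*l*s - 14*s^2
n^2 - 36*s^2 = (n - 6*s)*(n + 6*s)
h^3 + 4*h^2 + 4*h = h*(h + 2)^2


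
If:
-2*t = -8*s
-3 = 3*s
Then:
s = -1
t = -4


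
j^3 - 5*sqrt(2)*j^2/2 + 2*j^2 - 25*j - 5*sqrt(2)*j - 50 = (j + 2)*(j - 5*sqrt(2))*(j + 5*sqrt(2)/2)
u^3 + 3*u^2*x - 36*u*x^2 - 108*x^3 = (u - 6*x)*(u + 3*x)*(u + 6*x)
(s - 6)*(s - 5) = s^2 - 11*s + 30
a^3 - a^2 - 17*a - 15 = (a - 5)*(a + 1)*(a + 3)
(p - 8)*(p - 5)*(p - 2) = p^3 - 15*p^2 + 66*p - 80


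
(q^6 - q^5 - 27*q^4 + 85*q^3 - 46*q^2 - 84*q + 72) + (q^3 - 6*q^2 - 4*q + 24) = q^6 - q^5 - 27*q^4 + 86*q^3 - 52*q^2 - 88*q + 96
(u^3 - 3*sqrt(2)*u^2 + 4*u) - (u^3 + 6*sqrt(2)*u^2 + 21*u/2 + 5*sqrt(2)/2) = -9*sqrt(2)*u^2 - 13*u/2 - 5*sqrt(2)/2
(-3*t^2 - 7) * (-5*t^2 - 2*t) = 15*t^4 + 6*t^3 + 35*t^2 + 14*t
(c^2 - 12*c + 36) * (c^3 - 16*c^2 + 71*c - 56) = c^5 - 28*c^4 + 299*c^3 - 1484*c^2 + 3228*c - 2016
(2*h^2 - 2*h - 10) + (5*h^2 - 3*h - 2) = 7*h^2 - 5*h - 12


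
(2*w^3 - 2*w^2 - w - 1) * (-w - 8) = -2*w^4 - 14*w^3 + 17*w^2 + 9*w + 8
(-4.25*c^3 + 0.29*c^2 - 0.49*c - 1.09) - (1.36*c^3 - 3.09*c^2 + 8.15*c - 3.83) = -5.61*c^3 + 3.38*c^2 - 8.64*c + 2.74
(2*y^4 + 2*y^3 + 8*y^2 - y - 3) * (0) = 0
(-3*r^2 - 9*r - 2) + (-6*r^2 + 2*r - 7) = -9*r^2 - 7*r - 9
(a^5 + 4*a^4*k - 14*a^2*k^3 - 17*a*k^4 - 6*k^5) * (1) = a^5 + 4*a^4*k - 14*a^2*k^3 - 17*a*k^4 - 6*k^5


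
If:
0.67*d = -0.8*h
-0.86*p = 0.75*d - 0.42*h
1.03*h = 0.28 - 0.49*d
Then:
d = -0.75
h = 0.63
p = 0.96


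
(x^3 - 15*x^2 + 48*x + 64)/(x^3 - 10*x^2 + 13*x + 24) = (x - 8)/(x - 3)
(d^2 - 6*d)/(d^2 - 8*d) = (d - 6)/(d - 8)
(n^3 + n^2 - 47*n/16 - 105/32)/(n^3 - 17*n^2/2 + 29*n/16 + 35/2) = (n + 3/2)/(n - 8)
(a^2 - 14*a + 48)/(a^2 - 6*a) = (a - 8)/a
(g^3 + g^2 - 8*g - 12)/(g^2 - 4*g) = (g^3 + g^2 - 8*g - 12)/(g*(g - 4))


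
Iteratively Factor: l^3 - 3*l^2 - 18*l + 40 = (l - 5)*(l^2 + 2*l - 8) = (l - 5)*(l + 4)*(l - 2)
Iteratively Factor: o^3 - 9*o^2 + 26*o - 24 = (o - 4)*(o^2 - 5*o + 6) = (o - 4)*(o - 2)*(o - 3)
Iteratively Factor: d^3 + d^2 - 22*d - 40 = (d - 5)*(d^2 + 6*d + 8) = (d - 5)*(d + 2)*(d + 4)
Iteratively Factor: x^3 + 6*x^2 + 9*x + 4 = (x + 1)*(x^2 + 5*x + 4) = (x + 1)^2*(x + 4)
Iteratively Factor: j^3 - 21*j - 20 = (j + 1)*(j^2 - j - 20) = (j + 1)*(j + 4)*(j - 5)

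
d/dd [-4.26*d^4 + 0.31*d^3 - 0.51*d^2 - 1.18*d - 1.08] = -17.04*d^3 + 0.93*d^2 - 1.02*d - 1.18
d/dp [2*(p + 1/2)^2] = 4*p + 2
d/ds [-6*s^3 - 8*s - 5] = -18*s^2 - 8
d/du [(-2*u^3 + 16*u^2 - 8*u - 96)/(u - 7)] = 2*(-2*u^3 + 29*u^2 - 112*u + 76)/(u^2 - 14*u + 49)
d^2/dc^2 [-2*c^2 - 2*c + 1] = -4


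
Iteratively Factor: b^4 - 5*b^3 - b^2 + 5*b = (b + 1)*(b^3 - 6*b^2 + 5*b) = (b - 5)*(b + 1)*(b^2 - b) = (b - 5)*(b - 1)*(b + 1)*(b)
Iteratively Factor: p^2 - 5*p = (p)*(p - 5)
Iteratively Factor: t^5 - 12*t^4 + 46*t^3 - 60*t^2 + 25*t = (t - 1)*(t^4 - 11*t^3 + 35*t^2 - 25*t) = t*(t - 1)*(t^3 - 11*t^2 + 35*t - 25) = t*(t - 5)*(t - 1)*(t^2 - 6*t + 5) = t*(t - 5)*(t - 1)^2*(t - 5)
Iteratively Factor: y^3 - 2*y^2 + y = (y - 1)*(y^2 - y) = (y - 1)^2*(y)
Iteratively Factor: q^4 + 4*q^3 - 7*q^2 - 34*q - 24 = (q + 1)*(q^3 + 3*q^2 - 10*q - 24) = (q - 3)*(q + 1)*(q^2 + 6*q + 8) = (q - 3)*(q + 1)*(q + 4)*(q + 2)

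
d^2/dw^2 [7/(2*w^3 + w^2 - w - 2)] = 14*(-(6*w + 1)*(2*w^3 + w^2 - w - 2) + (6*w^2 + 2*w - 1)^2)/(2*w^3 + w^2 - w - 2)^3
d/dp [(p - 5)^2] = 2*p - 10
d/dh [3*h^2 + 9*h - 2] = 6*h + 9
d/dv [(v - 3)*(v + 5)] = 2*v + 2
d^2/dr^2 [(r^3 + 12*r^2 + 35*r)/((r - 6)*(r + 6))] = 2*(71*r^3 + 1296*r^2 + 7668*r + 15552)/(r^6 - 108*r^4 + 3888*r^2 - 46656)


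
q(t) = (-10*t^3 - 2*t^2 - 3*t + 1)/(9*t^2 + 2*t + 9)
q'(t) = (-18*t - 2)*(-10*t^3 - 2*t^2 - 3*t + 1)/(9*t^2 + 2*t + 9)^2 + (-30*t^2 - 4*t - 3)/(9*t^2 + 2*t + 9) = (-90*t^4 - 40*t^3 - 247*t^2 - 54*t - 29)/(81*t^4 + 36*t^3 + 166*t^2 + 36*t + 81)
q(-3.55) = 3.76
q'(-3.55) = -1.16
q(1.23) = -0.97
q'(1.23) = -1.19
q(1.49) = -1.28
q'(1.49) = -1.21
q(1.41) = -1.19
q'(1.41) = -1.21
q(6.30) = -6.86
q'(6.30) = -1.13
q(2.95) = -3.02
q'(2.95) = -1.17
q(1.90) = -1.78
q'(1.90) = -1.20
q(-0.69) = 0.45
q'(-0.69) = -0.82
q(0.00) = 0.11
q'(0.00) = -0.36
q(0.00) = 0.11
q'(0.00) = -0.36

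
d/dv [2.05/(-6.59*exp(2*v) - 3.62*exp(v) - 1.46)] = (27.019*exp(v) + 7.421)*exp(v)/(6.59*exp(2*v) + 3.62*exp(v) + 1.46)^2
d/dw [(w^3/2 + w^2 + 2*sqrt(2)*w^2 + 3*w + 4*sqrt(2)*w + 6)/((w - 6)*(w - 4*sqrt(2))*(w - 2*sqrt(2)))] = (-5*sqrt(2)*w^4 - 4*w^4 + 10*w^3 + 28*sqrt(2)*w^3 + 64*w^2 + 110*sqrt(2)*w^2 - 312*sqrt(2)*w - 120*w - 600*sqrt(2) - 384)/(w^6 - 12*sqrt(2)*w^5 - 12*w^5 + 140*w^4 + 144*sqrt(2)*w^4 - 1248*w^3 - 624*sqrt(2)*w^3 + 2304*sqrt(2)*w^2 + 4000*w^2 - 6912*sqrt(2)*w - 3072*w + 9216)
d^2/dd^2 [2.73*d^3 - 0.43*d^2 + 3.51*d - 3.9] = 16.38*d - 0.86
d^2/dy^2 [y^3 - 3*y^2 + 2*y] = 6*y - 6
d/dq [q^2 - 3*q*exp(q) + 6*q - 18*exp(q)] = -3*q*exp(q) + 2*q - 21*exp(q) + 6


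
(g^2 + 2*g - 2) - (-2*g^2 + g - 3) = 3*g^2 + g + 1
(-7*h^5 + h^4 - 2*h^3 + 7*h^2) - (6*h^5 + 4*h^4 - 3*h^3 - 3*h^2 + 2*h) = -13*h^5 - 3*h^4 + h^3 + 10*h^2 - 2*h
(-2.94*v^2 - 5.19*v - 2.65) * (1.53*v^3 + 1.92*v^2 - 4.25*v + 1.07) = -4.4982*v^5 - 13.5855*v^4 - 1.5243*v^3 + 13.8237*v^2 + 5.7092*v - 2.8355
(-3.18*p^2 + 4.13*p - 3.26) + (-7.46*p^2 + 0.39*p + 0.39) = -10.64*p^2 + 4.52*p - 2.87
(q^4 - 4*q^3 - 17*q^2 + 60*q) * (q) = q^5 - 4*q^4 - 17*q^3 + 60*q^2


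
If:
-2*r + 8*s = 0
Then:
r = 4*s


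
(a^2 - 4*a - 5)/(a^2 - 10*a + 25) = (a + 1)/(a - 5)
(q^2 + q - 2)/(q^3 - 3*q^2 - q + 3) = (q + 2)/(q^2 - 2*q - 3)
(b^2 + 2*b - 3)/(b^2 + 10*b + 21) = (b - 1)/(b + 7)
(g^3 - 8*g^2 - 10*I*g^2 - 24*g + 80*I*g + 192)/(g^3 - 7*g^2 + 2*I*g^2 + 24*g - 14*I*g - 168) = (g^2 + g*(-8 - 6*I) + 48*I)/(g^2 + g*(-7 + 6*I) - 42*I)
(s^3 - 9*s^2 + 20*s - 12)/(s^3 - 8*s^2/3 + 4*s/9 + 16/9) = 9*(s^2 - 7*s + 6)/(9*s^2 - 6*s - 8)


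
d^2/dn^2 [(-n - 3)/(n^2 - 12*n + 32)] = 2*(-4*(n - 6)^2*(n + 3) + 3*(n - 3)*(n^2 - 12*n + 32))/(n^2 - 12*n + 32)^3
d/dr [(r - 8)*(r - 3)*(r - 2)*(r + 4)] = 4*r^3 - 27*r^2 - 12*r + 136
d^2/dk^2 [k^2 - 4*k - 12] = 2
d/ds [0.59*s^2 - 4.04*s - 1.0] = 1.18*s - 4.04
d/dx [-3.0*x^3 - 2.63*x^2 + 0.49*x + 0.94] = -9.0*x^2 - 5.26*x + 0.49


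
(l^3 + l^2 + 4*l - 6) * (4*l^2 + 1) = 4*l^5 + 4*l^4 + 17*l^3 - 23*l^2 + 4*l - 6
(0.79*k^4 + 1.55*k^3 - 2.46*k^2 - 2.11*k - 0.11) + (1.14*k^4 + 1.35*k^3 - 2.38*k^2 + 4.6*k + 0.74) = 1.93*k^4 + 2.9*k^3 - 4.84*k^2 + 2.49*k + 0.63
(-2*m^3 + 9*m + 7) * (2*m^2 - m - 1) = -4*m^5 + 2*m^4 + 20*m^3 + 5*m^2 - 16*m - 7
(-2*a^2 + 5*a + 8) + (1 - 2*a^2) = -4*a^2 + 5*a + 9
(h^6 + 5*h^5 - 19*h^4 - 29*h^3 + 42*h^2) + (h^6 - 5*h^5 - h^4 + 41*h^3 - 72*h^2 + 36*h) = 2*h^6 - 20*h^4 + 12*h^3 - 30*h^2 + 36*h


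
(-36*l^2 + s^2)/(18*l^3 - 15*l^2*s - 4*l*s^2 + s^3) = (6*l + s)/(-3*l^2 + 2*l*s + s^2)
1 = 1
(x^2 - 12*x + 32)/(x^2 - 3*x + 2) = (x^2 - 12*x + 32)/(x^2 - 3*x + 2)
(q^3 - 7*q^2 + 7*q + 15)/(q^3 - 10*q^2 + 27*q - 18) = (q^2 - 4*q - 5)/(q^2 - 7*q + 6)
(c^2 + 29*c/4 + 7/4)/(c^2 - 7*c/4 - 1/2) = (c + 7)/(c - 2)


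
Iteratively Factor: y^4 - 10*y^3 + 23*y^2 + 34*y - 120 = (y - 5)*(y^3 - 5*y^2 - 2*y + 24) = (y - 5)*(y - 3)*(y^2 - 2*y - 8) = (y - 5)*(y - 4)*(y - 3)*(y + 2)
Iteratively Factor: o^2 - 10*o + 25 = (o - 5)*(o - 5)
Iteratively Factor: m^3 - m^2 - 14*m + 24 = (m + 4)*(m^2 - 5*m + 6) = (m - 3)*(m + 4)*(m - 2)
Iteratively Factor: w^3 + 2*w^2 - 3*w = (w)*(w^2 + 2*w - 3) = w*(w + 3)*(w - 1)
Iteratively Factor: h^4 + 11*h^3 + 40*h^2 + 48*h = (h + 4)*(h^3 + 7*h^2 + 12*h) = (h + 4)^2*(h^2 + 3*h) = h*(h + 4)^2*(h + 3)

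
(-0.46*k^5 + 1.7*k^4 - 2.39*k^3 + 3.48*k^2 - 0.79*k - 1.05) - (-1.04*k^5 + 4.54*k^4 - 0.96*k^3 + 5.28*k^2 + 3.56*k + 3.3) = 0.58*k^5 - 2.84*k^4 - 1.43*k^3 - 1.8*k^2 - 4.35*k - 4.35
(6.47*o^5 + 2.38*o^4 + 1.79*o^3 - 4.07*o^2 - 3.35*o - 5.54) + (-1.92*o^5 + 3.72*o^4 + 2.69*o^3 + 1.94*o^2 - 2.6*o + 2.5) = 4.55*o^5 + 6.1*o^4 + 4.48*o^3 - 2.13*o^2 - 5.95*o - 3.04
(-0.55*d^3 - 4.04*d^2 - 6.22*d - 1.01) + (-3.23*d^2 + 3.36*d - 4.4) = -0.55*d^3 - 7.27*d^2 - 2.86*d - 5.41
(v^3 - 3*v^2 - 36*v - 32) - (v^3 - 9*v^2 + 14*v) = 6*v^2 - 50*v - 32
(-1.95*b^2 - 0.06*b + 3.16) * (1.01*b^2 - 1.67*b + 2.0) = -1.9695*b^4 + 3.1959*b^3 - 0.6082*b^2 - 5.3972*b + 6.32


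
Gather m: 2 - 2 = 0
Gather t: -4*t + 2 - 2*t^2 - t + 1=-2*t^2 - 5*t + 3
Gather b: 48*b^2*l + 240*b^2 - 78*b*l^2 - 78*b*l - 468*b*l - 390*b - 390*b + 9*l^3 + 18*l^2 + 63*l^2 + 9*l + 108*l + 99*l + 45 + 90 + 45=b^2*(48*l + 240) + b*(-78*l^2 - 546*l - 780) + 9*l^3 + 81*l^2 + 216*l + 180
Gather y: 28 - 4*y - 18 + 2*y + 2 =12 - 2*y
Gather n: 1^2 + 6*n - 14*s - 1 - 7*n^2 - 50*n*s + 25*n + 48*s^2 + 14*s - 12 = -7*n^2 + n*(31 - 50*s) + 48*s^2 - 12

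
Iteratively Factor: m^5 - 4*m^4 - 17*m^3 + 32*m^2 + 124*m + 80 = (m - 5)*(m^4 + m^3 - 12*m^2 - 28*m - 16) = (m - 5)*(m + 1)*(m^3 - 12*m - 16) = (m - 5)*(m - 4)*(m + 1)*(m^2 + 4*m + 4) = (m - 5)*(m - 4)*(m + 1)*(m + 2)*(m + 2)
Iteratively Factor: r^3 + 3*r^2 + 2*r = (r)*(r^2 + 3*r + 2) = r*(r + 2)*(r + 1)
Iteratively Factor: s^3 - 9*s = (s)*(s^2 - 9) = s*(s - 3)*(s + 3)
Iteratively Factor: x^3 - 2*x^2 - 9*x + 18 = (x + 3)*(x^2 - 5*x + 6) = (x - 3)*(x + 3)*(x - 2)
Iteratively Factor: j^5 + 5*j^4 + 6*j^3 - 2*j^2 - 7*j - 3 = (j + 1)*(j^4 + 4*j^3 + 2*j^2 - 4*j - 3) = (j - 1)*(j + 1)*(j^3 + 5*j^2 + 7*j + 3) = (j - 1)*(j + 1)*(j + 3)*(j^2 + 2*j + 1) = (j - 1)*(j + 1)^2*(j + 3)*(j + 1)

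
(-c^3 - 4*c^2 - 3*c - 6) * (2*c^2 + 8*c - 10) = -2*c^5 - 16*c^4 - 28*c^3 + 4*c^2 - 18*c + 60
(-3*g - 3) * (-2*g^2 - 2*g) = 6*g^3 + 12*g^2 + 6*g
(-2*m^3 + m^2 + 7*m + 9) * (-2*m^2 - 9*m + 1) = 4*m^5 + 16*m^4 - 25*m^3 - 80*m^2 - 74*m + 9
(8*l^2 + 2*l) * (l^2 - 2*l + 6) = 8*l^4 - 14*l^3 + 44*l^2 + 12*l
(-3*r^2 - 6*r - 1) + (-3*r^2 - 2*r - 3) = -6*r^2 - 8*r - 4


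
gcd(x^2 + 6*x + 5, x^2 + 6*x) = 1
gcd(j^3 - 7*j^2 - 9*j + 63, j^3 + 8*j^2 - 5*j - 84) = j - 3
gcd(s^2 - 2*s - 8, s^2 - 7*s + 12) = s - 4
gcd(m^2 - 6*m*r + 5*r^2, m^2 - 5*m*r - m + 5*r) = -m + 5*r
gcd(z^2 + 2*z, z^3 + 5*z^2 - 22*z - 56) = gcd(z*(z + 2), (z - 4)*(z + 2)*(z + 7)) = z + 2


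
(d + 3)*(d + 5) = d^2 + 8*d + 15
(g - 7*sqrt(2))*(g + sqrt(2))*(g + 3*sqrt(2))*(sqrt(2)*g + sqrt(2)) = sqrt(2)*g^4 - 6*g^3 + sqrt(2)*g^3 - 50*sqrt(2)*g^2 - 6*g^2 - 84*g - 50*sqrt(2)*g - 84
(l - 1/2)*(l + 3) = l^2 + 5*l/2 - 3/2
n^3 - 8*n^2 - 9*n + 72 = (n - 8)*(n - 3)*(n + 3)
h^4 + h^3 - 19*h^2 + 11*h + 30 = (h - 3)*(h - 2)*(h + 1)*(h + 5)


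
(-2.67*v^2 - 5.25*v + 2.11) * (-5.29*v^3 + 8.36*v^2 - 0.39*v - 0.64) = 14.1243*v^5 + 5.4513*v^4 - 54.0106*v^3 + 21.3959*v^2 + 2.5371*v - 1.3504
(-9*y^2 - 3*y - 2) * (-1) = 9*y^2 + 3*y + 2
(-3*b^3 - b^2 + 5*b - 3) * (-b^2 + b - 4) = 3*b^5 - 2*b^4 + 6*b^3 + 12*b^2 - 23*b + 12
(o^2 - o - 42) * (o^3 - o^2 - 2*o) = o^5 - 2*o^4 - 43*o^3 + 44*o^2 + 84*o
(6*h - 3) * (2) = 12*h - 6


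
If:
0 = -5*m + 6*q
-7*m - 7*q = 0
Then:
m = 0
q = 0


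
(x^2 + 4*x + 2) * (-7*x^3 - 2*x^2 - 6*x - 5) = -7*x^5 - 30*x^4 - 28*x^3 - 33*x^2 - 32*x - 10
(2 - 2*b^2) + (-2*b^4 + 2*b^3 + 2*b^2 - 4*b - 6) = -2*b^4 + 2*b^3 - 4*b - 4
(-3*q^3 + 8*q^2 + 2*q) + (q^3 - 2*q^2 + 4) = -2*q^3 + 6*q^2 + 2*q + 4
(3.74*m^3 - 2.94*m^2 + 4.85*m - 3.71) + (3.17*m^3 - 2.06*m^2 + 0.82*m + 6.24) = 6.91*m^3 - 5.0*m^2 + 5.67*m + 2.53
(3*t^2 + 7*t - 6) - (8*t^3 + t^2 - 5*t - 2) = -8*t^3 + 2*t^2 + 12*t - 4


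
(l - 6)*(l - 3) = l^2 - 9*l + 18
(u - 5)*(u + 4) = u^2 - u - 20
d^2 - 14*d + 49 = (d - 7)^2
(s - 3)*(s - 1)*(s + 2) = s^3 - 2*s^2 - 5*s + 6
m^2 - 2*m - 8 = (m - 4)*(m + 2)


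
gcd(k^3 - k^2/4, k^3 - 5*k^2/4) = k^2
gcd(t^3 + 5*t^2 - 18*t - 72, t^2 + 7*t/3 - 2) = t + 3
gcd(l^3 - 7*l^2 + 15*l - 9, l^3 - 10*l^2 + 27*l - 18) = l^2 - 4*l + 3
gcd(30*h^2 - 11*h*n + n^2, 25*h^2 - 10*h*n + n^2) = 5*h - n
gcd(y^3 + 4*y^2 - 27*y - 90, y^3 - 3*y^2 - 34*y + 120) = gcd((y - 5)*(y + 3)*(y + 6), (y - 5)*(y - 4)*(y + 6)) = y^2 + y - 30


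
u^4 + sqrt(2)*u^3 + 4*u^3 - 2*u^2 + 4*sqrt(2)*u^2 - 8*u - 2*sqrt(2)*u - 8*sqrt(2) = (u + 4)*(u - sqrt(2))*(u + sqrt(2))^2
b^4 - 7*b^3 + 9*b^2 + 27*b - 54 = (b - 3)^3*(b + 2)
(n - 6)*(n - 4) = n^2 - 10*n + 24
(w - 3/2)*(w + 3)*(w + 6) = w^3 + 15*w^2/2 + 9*w/2 - 27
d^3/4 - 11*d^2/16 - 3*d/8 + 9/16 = (d/4 + 1/4)*(d - 3)*(d - 3/4)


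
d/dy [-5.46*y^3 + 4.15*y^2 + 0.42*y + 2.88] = -16.38*y^2 + 8.3*y + 0.42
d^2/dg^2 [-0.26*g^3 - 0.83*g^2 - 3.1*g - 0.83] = -1.56*g - 1.66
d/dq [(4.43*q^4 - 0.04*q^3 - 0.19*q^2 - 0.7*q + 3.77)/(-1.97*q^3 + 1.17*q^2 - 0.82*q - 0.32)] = (-8.7271*q^6 + 10.3662*q^5 - 11.3189*q^4 - 8.3628*q^3 + 23.2939*q^2 - 8.7002*q + 3.3154)/(3.8809*q^6 - 4.6098*q^5 + 4.5997*q^4 - 0.658*q^3 - 0.0764000000000001*q^2 + 0.5248*q + 0.1024)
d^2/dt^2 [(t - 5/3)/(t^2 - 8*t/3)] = 2*(27*t^3 - 135*t^2 + 360*t - 320)/(t^3*(27*t^3 - 216*t^2 + 576*t - 512))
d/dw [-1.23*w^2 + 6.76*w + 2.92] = 6.76 - 2.46*w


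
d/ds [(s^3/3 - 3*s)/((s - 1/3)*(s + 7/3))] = 9*(3*s^4 + 12*s^3 + 20*s^2 + 21)/(81*s^4 + 324*s^3 + 198*s^2 - 252*s + 49)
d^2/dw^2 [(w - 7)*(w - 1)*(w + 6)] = 6*w - 4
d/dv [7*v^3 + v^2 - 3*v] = 21*v^2 + 2*v - 3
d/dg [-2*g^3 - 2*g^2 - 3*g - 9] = -6*g^2 - 4*g - 3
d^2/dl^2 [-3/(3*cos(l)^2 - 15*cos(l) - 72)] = (-4*sin(l)^4 + 123*sin(l)^2 + 405*cos(l)/4 + 15*cos(3*l)/4 - 21)/(sin(l)^2 + 5*cos(l) + 23)^3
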